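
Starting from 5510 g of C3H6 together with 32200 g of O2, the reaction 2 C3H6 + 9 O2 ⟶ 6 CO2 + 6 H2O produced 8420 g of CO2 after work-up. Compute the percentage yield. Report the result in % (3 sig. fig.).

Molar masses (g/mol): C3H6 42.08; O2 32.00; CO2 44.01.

48.7 %

n(C3H6) = 5510 / 42.08 = 130.9 mol
n(O2) = 32200 / 32.00 = 1006 mol
n/ν → C3H6: 65.45, O2: 111.8; C3H6 is limiting.
theoretical n(CO2) = (6/2) × 130.9 = 392.7 mol → 17280 g
% yield = 8420 / 17280 × 100 = 48.73 %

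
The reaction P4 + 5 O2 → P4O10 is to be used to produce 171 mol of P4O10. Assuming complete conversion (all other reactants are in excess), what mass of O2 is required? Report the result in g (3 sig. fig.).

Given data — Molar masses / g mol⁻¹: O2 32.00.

27400 g

n(P4O10) = 171.0 mol
n(O2) = (5/1) × 171.0 = 855.0 mol
mass = 855.0 × 32.00 = 27360 g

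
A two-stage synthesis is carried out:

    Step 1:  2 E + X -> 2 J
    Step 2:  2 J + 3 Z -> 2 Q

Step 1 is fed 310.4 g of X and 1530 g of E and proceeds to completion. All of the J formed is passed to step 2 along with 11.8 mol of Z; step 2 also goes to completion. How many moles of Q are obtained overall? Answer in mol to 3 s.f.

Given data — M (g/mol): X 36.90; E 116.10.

Step 1:
n(X) = 310.4 / 36.90 = 8.412 mol
n(E) = 1530 / 116.10 = 13.18 mol
n/ν for X = 8.412/1 = 8.412
n/ν for E = 13.18/2 = 6.590
Smallest n/ν is E → limiting reagent.
n(J) produced = (2/2) × 13.18 = 13.18 mol
Step 2:
n(J) available = 13.18 mol
n(Z) = 11.80 mol
n/ν for J = 13.18/2 = 6.590
n/ν for Z = 11.80/3 = 3.933
Smallest n/ν is Z → limiting reagent.
n(Q) = (2/3) × 11.80 = 7.867 mol

7.87 mol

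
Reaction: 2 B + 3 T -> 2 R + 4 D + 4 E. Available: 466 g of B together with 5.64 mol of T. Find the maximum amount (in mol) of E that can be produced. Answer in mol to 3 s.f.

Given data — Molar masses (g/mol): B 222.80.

4.18 mol

n(B) = 466.0 / 222.80 = 2.092 mol
n(T) = 5.640 mol
n/ν for B = 2.092/2 = 1.046
n/ν for T = 5.640/3 = 1.880
Smallest n/ν is B → limiting reagent.
n(E) = (4/2) × 2.092 = 4.184 mol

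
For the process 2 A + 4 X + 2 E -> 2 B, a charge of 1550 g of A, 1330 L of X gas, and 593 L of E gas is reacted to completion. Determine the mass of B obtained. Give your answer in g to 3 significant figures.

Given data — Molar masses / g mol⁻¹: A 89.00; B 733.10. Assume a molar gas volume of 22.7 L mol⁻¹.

n(A) = 1550 / 89.00 = 17.42 mol
n(X) = 1330 / 22.7 = 58.59 mol
n(E) = 593.0 / 22.7 = 26.12 mol
n/ν → A: 8.710, X: 14.65, E: 13.06; A is limiting.
n(B) = (2/2) × 17.42 = 17.42 mol
mass = 17.42 × 733.10 = 12770 g

12800 g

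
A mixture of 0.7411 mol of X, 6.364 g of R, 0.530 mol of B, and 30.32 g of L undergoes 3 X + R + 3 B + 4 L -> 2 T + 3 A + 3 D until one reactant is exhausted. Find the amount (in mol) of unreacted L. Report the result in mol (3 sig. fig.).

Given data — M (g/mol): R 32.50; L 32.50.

0.226 mol

n(X) = 0.7411 mol
n(R) = 6.364 / 32.50 = 0.1958 mol
n(B) = 0.5300 mol
n(L) = 30.32 / 32.50 = 0.9329 mol
n/ν for X = 0.7411/3 = 0.2470
n/ν for R = 0.1958/1 = 0.1958
n/ν for B = 0.5300/3 = 0.1767
n/ν for L = 0.9329/4 = 0.2332
Smallest n/ν is B → limiting reagent.
L consumed = (4/3) × 0.5300 = 0.7067 mol
L remaining = 0.9329 − 0.7067 = 0.2262 mol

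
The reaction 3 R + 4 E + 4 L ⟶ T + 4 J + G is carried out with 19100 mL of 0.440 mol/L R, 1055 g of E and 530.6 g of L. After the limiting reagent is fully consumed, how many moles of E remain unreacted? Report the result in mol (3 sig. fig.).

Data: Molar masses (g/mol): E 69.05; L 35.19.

n(R) = 0.440 × 19100/1000 = 8.404 mol
n(E) = 1055 / 69.05 = 15.28 mol
n(L) = 530.6 / 35.19 = 15.08 mol
n/ν for R = 8.404/3 = 2.801
n/ν for E = 15.28/4 = 3.820
n/ν for L = 15.08/4 = 3.770
Smallest n/ν is R → limiting reagent.
E consumed = (4/3) × 8.404 = 11.21 mol
E remaining = 15.28 − 11.21 = 4.070 mol

4.07 mol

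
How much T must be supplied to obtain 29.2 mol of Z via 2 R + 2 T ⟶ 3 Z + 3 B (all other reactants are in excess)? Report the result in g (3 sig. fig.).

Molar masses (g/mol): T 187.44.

n(Z) = 29.20 mol
n(T) = (2/3) × 29.20 = 19.47 mol
mass = 19.47 × 187.44 = 3649 g

3650 g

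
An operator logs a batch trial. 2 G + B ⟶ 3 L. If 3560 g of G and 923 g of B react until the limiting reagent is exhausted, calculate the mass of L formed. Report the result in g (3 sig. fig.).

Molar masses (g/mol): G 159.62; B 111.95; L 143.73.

n(G) = 3560 / 159.62 = 22.30 mol
n(B) = 923.0 / 111.95 = 8.245 mol
n/ν for G = 22.30/2 = 11.15
n/ν for B = 8.245/1 = 8.245
Smallest n/ν is B → limiting reagent.
n(L) = (3/1) × 8.245 = 24.74 mol
mass = 24.74 × 143.73 = 3556 g

3560 g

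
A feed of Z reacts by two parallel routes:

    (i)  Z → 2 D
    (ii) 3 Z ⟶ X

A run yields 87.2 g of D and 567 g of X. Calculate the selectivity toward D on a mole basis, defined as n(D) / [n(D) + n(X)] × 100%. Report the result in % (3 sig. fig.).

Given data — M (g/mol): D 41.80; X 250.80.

48.0 %

n(D) = 87.2 / 41.80 = 2.086 mol
n(X) = 567 / 250.80 = 2.261 mol
selectivity = 2.086/(2.086+2.261) × 100 = 47.99 %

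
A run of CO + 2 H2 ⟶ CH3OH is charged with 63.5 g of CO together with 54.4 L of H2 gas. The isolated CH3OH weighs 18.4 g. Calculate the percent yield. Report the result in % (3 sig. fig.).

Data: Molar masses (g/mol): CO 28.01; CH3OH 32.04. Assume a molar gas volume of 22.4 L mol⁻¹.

47.3 %

n(CO) = 63.50 / 28.01 = 2.267 mol
n(H2) = 54.40 / 22.4 = 2.429 mol
n/ν → CO: 2.267, H2: 1.215; H2 is limiting.
theoretical n(CH3OH) = (1/2) × 2.429 = 1.215 mol → 38.93 g
% yield = 18.4 / 38.93 × 100 = 47.26 %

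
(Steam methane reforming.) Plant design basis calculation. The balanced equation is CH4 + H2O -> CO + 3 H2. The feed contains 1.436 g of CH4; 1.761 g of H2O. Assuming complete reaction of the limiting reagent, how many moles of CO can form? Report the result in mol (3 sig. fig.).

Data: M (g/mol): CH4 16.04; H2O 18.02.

0.0895 mol

n(CH4) = 1.436 / 16.04 = 0.08953 mol
n(H2O) = 1.761 / 18.02 = 0.09772 mol
n/ν for CH4 = 0.08953/1 = 0.08953
n/ν for H2O = 0.09772/1 = 0.09772
Smallest n/ν is CH4 → limiting reagent.
n(CO) = (1/1) × 0.08953 = 0.08953 mol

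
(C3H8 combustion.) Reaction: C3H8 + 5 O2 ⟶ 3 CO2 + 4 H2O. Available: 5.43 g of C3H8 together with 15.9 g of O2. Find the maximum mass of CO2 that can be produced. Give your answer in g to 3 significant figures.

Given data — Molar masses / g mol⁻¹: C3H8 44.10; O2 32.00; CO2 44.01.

13.1 g

n(C3H8) = 5.430 / 44.10 = 0.1231 mol
n(O2) = 15.90 / 32.00 = 0.4969 mol
n/ν for C3H8 = 0.1231/1 = 0.1231
n/ν for O2 = 0.4969/5 = 0.09938
Smallest n/ν is O2 → limiting reagent.
n(CO2) = (3/5) × 0.4969 = 0.2981 mol
mass = 0.2981 × 44.01 = 13.12 g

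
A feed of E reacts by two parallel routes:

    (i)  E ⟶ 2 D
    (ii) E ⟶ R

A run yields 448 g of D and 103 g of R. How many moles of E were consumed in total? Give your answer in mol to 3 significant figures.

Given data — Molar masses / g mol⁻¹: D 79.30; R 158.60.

n(D) = 448 / 79.30 = 5.649 mol
n(R) = 103 / 158.60 = 0.6494 mol
n(E) via (i) = (1/2)×5.649 = 2.825 mol
n(E) via (ii) = (1/1)×0.6494 = 0.6494 mol
total n(E) = 2.825 + 0.6494 = 3.474 mol

3.47 mol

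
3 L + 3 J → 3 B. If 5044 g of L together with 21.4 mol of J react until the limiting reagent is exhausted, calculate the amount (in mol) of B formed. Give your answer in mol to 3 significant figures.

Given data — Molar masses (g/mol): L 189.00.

21.4 mol

n(L) = 5044 / 189.00 = 26.69 mol
n(J) = 21.40 mol
n/ν for L = 26.69/3 = 8.897
n/ν for J = 21.40/3 = 7.133
Smallest n/ν is J → limiting reagent.
n(B) = (3/3) × 21.40 = 21.40 mol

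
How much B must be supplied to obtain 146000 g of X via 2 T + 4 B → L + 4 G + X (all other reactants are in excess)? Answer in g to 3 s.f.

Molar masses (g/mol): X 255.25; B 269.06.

n(X) = 146000 / 255.25 = 572.0 mol
n(B) = (4/1) × 572.0 = 2288 mol
mass = 2288 × 269.06 = 615600 g

616000 g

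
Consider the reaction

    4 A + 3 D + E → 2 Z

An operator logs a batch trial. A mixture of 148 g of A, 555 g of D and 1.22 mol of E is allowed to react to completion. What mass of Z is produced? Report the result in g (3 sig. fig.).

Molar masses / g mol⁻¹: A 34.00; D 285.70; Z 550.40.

n(A) = 148.0 / 34.00 = 4.353 mol
n(D) = 555.0 / 285.70 = 1.943 mol
n(E) = 1.220 mol
n/ν for A = 4.353/4 = 1.088
n/ν for D = 1.943/3 = 0.6477
n/ν for E = 1.220/1 = 1.220
Smallest n/ν is D → limiting reagent.
n(Z) = (2/3) × 1.943 = 1.295 mol
mass = 1.295 × 550.40 = 712.8 g

713 g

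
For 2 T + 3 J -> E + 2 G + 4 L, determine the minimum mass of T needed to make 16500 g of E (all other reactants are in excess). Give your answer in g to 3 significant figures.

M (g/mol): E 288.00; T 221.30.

25400 g

n(E) = 16500 / 288.00 = 57.29 mol
n(T) = (2/1) × 57.29 = 114.6 mol
mass = 114.6 × 221.30 = 25360 g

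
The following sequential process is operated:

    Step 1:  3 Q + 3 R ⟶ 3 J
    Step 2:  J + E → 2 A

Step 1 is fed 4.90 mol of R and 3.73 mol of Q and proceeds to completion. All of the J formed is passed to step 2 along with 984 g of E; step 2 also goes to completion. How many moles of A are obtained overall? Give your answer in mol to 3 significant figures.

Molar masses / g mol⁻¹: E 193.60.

7.46 mol

Step 1:
n(R) = 4.900 mol
n(Q) = 3.730 mol
n/ν for R = 4.900/3 = 1.633
n/ν for Q = 3.730/3 = 1.243
Smallest n/ν is Q → limiting reagent.
n(J) produced = (3/3) × 3.730 = 3.730 mol
Step 2:
n(J) available = 3.730 mol
n(E) = 984.0 / 193.60 = 5.083 mol
n/ν for J = 3.730/1 = 3.730
n/ν for E = 5.083/1 = 5.083
Smallest n/ν is J → limiting reagent.
n(A) = (2/1) × 3.730 = 7.460 mol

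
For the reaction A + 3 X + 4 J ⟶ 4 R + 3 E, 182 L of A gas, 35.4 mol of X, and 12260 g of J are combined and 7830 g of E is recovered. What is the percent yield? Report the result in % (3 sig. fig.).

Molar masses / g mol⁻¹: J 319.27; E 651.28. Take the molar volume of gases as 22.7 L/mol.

50.0 %

n(A) = 182.0 / 22.7 = 8.018 mol
n(X) = 35.40 mol
n(J) = 12260 / 319.27 = 38.40 mol
n/ν → A: 8.018, X: 11.80, J: 9.600; A is limiting.
theoretical n(E) = (3/1) × 8.018 = 24.05 mol → 15660 g
% yield = 7830 / 15660 × 100 = 50.00 %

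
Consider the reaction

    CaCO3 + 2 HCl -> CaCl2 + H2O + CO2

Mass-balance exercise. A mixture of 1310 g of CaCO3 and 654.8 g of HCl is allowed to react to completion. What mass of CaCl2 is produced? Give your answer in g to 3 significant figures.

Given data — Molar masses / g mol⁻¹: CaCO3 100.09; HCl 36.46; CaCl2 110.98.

997 g

n(CaCO3) = 1310 / 100.09 = 13.09 mol
n(HCl) = 654.8 / 36.46 = 17.96 mol
n/ν → CaCO3: 13.09, HCl: 8.980; HCl is limiting.
n(CaCl2) = (1/2) × 17.96 = 8.980 mol
mass = 8.980 × 110.98 = 996.6 g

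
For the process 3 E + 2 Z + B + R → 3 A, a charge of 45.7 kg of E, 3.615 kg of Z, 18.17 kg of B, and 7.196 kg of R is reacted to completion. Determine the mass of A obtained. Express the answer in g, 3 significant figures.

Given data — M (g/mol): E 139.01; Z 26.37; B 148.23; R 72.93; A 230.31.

47400 g

n(E) = 45.70×1000 / 139.01 = 328.8 mol
n(Z) = 3.615×1000 / 26.37 = 137.1 mol
n(B) = 18.17×1000 / 148.23 = 122.6 mol
n(R) = 7.196×1000 / 72.93 = 98.67 mol
n/ν for E = 328.8/3 = 109.6
n/ν for Z = 137.1/2 = 68.55
n/ν for B = 122.6/1 = 122.6
n/ν for R = 98.67/1 = 98.67
Smallest n/ν is Z → limiting reagent.
n(A) = (3/2) × 137.1 = 205.7 mol
mass = 205.7 × 230.31 = 47370 g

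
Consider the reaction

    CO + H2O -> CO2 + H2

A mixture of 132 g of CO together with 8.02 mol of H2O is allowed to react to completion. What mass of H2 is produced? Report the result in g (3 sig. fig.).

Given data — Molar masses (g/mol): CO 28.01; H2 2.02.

n(CO) = 132.0 / 28.01 = 4.713 mol
n(H2O) = 8.020 mol
n/ν for CO = 4.713/1 = 4.713
n/ν for H2O = 8.020/1 = 8.020
Smallest n/ν is CO → limiting reagent.
n(H2) = (1/1) × 4.713 = 4.713 mol
mass = 4.713 × 2.02 = 9.520 g

9.52 g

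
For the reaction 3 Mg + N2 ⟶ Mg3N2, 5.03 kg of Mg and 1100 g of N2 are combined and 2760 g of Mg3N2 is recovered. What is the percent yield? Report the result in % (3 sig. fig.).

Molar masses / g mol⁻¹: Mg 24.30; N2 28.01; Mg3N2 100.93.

n(Mg) = 5.030×1000 / 24.30 = 207.0 mol
n(N2) = 1100 / 28.01 = 39.27 mol
n/ν for Mg = 207.0/3 = 69.00
n/ν for N2 = 39.27/1 = 39.27
Smallest n/ν is N2 → limiting reagent.
theoretical n(Mg3N2) = (1/1) × 39.27 = 39.27 mol → 3964 g
% yield = 2760 / 3964 × 100 = 69.63 %

69.6 %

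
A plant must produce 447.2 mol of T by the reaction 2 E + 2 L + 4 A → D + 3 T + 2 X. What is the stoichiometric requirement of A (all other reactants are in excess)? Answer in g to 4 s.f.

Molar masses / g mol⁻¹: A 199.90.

n(T) = 447.2 mol
n(A) = (4/3) × 447.2 = 596.3 mol
mass = 596.3 × 199.90 = 119200 g

119200 g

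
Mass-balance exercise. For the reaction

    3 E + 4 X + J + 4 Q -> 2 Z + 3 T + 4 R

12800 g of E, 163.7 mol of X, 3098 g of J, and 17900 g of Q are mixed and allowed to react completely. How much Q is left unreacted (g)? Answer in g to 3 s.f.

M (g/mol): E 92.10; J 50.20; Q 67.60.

6830 g

n(E) = 12800 / 92.10 = 139.0 mol
n(X) = 163.7 mol
n(J) = 3098 / 50.20 = 61.71 mol
n(Q) = 17900 / 67.60 = 264.8 mol
n/ν for E = 139.0/3 = 46.33
n/ν for X = 163.7/4 = 40.93
n/ν for J = 61.71/1 = 61.71
n/ν for Q = 264.8/4 = 66.20
Smallest n/ν is X → limiting reagent.
Q consumed = (4/4) × 163.7 = 163.7 mol
Q remaining = 264.8 − 163.7 = 101.1 mol
mass = 101.1 × 67.60 = 6834 g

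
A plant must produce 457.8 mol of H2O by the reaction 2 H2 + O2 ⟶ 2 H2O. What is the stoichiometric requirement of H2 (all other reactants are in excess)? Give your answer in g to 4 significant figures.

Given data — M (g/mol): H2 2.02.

924.8 g

n(H2O) = 457.8 mol
n(H2) = (2/2) × 457.8 = 457.8 mol
mass = 457.8 × 2.02 = 924.8 g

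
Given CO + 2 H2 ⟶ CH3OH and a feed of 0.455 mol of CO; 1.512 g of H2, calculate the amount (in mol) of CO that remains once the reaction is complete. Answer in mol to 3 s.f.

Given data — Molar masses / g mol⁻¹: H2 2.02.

n(CO) = 0.4550 mol
n(H2) = 1.512 / 2.02 = 0.7485 mol
n/ν for CO = 0.4550/1 = 0.4550
n/ν for H2 = 0.7485/2 = 0.3743
Smallest n/ν is H2 → limiting reagent.
CO consumed = (1/2) × 0.7485 = 0.3743 mol
CO remaining = 0.4550 − 0.3743 = 0.08070 mol

0.0807 mol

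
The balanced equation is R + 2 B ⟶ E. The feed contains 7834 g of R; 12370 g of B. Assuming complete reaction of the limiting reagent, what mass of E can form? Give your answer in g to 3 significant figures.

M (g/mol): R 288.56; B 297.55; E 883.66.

n(R) = 7834 / 288.56 = 27.15 mol
n(B) = 12370 / 297.55 = 41.57 mol
n/ν → R: 27.15, B: 20.79; B is limiting.
n(E) = (1/2) × 41.57 = 20.79 mol
mass = 20.79 × 883.66 = 18370 g

18400 g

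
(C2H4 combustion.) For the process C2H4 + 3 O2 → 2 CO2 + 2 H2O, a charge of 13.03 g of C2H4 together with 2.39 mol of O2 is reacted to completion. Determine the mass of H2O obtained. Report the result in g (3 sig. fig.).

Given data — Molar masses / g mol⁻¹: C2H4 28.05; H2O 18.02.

n(C2H4) = 13.03 / 28.05 = 0.4645 mol
n(O2) = 2.390 mol
n/ν → C2H4: 0.4645, O2: 0.7967; C2H4 is limiting.
n(H2O) = (2/1) × 0.4645 = 0.9290 mol
mass = 0.9290 × 18.02 = 16.74 g

16.7 g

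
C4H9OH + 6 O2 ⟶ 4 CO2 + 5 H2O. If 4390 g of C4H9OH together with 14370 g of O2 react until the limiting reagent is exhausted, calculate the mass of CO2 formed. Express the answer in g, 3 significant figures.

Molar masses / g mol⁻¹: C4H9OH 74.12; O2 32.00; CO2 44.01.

n(C4H9OH) = 4390 / 74.12 = 59.23 mol
n(O2) = 14370 / 32.00 = 449.1 mol
n/ν → C4H9OH: 59.23, O2: 74.85; C4H9OH is limiting.
n(CO2) = (4/1) × 59.23 = 236.9 mol
mass = 236.9 × 44.01 = 10430 g

10400 g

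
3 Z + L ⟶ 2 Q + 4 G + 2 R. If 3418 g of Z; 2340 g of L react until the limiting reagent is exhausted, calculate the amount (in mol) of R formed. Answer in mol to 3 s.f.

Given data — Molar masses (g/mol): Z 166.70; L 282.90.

13.7 mol

n(Z) = 3418 / 166.70 = 20.50 mol
n(L) = 2340 / 282.90 = 8.271 mol
n/ν → Z: 6.833, L: 8.271; Z is limiting.
n(R) = (2/3) × 20.50 = 13.67 mol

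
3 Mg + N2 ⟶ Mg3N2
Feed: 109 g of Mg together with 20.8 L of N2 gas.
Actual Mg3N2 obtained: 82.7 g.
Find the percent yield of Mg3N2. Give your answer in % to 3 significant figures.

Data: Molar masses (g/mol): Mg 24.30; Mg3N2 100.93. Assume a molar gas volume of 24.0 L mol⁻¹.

n(Mg) = 109.0 / 24.30 = 4.486 mol
n(N2) = 20.80 / 24.0 = 0.8667 mol
n/ν → Mg: 1.495, N2: 0.8667; N2 is limiting.
theoretical n(Mg3N2) = (1/1) × 0.8667 = 0.8667 mol → 87.48 g
% yield = 82.7 / 87.48 × 100 = 94.54 %

94.5 %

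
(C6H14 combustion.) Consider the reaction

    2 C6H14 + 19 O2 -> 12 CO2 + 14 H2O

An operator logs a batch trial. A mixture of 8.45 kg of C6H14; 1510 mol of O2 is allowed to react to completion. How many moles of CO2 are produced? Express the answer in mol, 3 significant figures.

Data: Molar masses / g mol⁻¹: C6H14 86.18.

n(C6H14) = 8.450×1000 / 86.18 = 98.05 mol
n(O2) = 1510 mol
n/ν → C6H14: 49.03, O2: 79.47; C6H14 is limiting.
n(CO2) = (12/2) × 98.05 = 588.3 mol

588 mol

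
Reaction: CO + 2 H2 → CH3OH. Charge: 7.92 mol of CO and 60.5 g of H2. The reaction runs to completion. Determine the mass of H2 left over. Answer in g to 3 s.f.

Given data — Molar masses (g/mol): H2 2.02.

28.5 g

n(CO) = 7.920 mol
n(H2) = 60.50 / 2.02 = 29.95 mol
n/ν for CO = 7.920/1 = 7.920
n/ν for H2 = 29.95/2 = 14.98
Smallest n/ν is CO → limiting reagent.
H2 consumed = (2/1) × 7.920 = 15.84 mol
H2 remaining = 29.95 − 15.84 = 14.11 mol
mass = 14.11 × 2.02 = 28.50 g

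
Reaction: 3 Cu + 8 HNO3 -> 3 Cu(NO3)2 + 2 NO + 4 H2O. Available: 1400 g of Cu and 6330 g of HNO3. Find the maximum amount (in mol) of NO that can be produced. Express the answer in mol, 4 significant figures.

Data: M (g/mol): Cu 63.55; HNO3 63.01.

n(Cu) = 1400 / 63.55 = 22.03 mol
n(HNO3) = 6330 / 63.01 = 100.5 mol
n/ν for Cu = 22.03/3 = 7.343
n/ν for HNO3 = 100.5/8 = 12.56
Smallest n/ν is Cu → limiting reagent.
n(NO) = (2/3) × 22.03 = 14.69 mol

14.69 mol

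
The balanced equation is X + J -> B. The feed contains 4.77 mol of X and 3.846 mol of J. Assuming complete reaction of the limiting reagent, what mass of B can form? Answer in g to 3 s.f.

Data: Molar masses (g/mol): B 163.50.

629 g

n(X) = 4.770 mol
n(J) = 3.846 mol
n/ν → X: 4.770, J: 3.846; J is limiting.
n(B) = (1/1) × 3.846 = 3.846 mol
mass = 3.846 × 163.50 = 628.8 g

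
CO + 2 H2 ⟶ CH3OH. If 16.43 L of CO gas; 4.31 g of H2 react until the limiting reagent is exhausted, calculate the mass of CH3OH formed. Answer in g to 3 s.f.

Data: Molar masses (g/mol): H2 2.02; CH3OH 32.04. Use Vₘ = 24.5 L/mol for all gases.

21.5 g

n(CO) = 16.43 / 24.5 = 0.6706 mol
n(H2) = 4.310 / 2.02 = 2.134 mol
n/ν for CO = 0.6706/1 = 0.6706
n/ν for H2 = 2.134/2 = 1.067
Smallest n/ν is CO → limiting reagent.
n(CH3OH) = (1/1) × 0.6706 = 0.6706 mol
mass = 0.6706 × 32.04 = 21.49 g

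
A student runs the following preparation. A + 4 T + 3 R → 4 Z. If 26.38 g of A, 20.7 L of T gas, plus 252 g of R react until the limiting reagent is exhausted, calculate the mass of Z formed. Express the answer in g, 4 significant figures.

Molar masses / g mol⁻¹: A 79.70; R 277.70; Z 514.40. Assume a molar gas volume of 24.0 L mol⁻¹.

443.7 g

n(A) = 26.38 / 79.70 = 0.3310 mol
n(T) = 20.70 / 24.0 = 0.8625 mol
n(R) = 252.0 / 277.70 = 0.9075 mol
n/ν for A = 0.3310/1 = 0.3310
n/ν for T = 0.8625/4 = 0.2156
n/ν for R = 0.9075/3 = 0.3025
Smallest n/ν is T → limiting reagent.
n(Z) = (4/4) × 0.8625 = 0.8625 mol
mass = 0.8625 × 514.40 = 443.7 g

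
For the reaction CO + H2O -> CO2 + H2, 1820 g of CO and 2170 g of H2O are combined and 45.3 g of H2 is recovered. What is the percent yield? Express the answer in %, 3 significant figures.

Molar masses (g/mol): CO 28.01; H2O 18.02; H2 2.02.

34.5 %

n(CO) = 1820 / 28.01 = 64.98 mol
n(H2O) = 2170 / 18.02 = 120.4 mol
n/ν → CO: 64.98, H2O: 120.4; CO is limiting.
theoretical n(H2) = (1/1) × 64.98 = 64.98 mol → 131.3 g
% yield = 45.3 / 131.3 × 100 = 34.50 %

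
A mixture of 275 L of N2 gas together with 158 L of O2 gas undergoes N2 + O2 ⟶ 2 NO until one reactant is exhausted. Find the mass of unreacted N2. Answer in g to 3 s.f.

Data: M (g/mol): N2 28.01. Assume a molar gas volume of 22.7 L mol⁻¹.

n(N2) = 275.0 / 22.7 = 12.11 mol
n(O2) = 158.0 / 22.7 = 6.960 mol
n/ν for N2 = 12.11/1 = 12.11
n/ν for O2 = 6.960/1 = 6.960
Smallest n/ν is O2 → limiting reagent.
N2 consumed = (1/1) × 6.960 = 6.960 mol
N2 remaining = 12.11 − 6.960 = 5.150 mol
mass = 5.150 × 28.01 = 144.3 g

144 g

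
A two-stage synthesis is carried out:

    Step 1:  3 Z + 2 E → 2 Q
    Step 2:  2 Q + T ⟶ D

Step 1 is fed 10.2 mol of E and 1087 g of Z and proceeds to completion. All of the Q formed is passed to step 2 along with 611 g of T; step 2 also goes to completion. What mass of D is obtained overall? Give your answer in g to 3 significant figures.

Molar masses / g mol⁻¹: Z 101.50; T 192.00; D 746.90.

2380 g

Step 1:
n(E) = 10.20 mol
n(Z) = 1087 / 101.50 = 10.71 mol
n/ν → E: 5.100, Z: 3.570; Z is limiting.
n(Q) produced = (2/3) × 10.71 = 7.140 mol
Step 2:
n(Q) available = 7.140 mol
n(T) = 611.0 / 192.00 = 3.182 mol
n/ν → Q: 3.570, T: 3.182; T is limiting.
n(D) = (1/1) × 3.182 = 3.182 mol
mass = 3.182 × 746.90 = 2377 g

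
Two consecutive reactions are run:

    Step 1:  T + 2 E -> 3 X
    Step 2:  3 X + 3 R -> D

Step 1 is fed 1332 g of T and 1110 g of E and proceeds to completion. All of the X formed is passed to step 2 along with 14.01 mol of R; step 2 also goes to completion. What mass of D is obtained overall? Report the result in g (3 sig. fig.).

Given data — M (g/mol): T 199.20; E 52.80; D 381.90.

1780 g

Step 1:
n(T) = 1332 / 199.20 = 6.687 mol
n(E) = 1110 / 52.80 = 21.02 mol
n/ν → T: 6.687, E: 10.51; T is limiting.
n(X) produced = (3/1) × 6.687 = 20.06 mol
Step 2:
n(X) available = 20.06 mol
n(R) = 14.01 mol
n/ν → X: 6.687, R: 4.670; R is limiting.
n(D) = (1/3) × 14.01 = 4.670 mol
mass = 4.670 × 381.90 = 1783 g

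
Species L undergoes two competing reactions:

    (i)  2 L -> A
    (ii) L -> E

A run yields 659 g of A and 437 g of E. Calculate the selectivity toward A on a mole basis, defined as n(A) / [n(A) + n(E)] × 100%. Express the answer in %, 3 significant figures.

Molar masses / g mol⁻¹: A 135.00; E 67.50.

n(A) = 659 / 135.00 = 4.881 mol
n(E) = 437 / 67.50 = 6.474 mol
selectivity = 4.881/(4.881+6.474) × 100 = 42.99 %

43.0 %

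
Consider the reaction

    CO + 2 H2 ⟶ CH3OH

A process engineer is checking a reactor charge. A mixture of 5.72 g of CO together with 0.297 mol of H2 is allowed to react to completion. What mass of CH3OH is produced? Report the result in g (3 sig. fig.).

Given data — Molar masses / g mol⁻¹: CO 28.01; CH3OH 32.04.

4.76 g

n(CO) = 5.720 / 28.01 = 0.2042 mol
n(H2) = 0.2970 mol
n/ν → CO: 0.2042, H2: 0.1485; H2 is limiting.
n(CH3OH) = (1/2) × 0.2970 = 0.1485 mol
mass = 0.1485 × 32.04 = 4.758 g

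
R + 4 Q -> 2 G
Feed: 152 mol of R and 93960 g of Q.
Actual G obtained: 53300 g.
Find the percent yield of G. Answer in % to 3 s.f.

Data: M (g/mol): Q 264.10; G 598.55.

50.1 %

n(R) = 152.0 mol
n(Q) = 93960 / 264.10 = 355.8 mol
n/ν for R = 152.0/1 = 152.0
n/ν for Q = 355.8/4 = 88.95
Smallest n/ν is Q → limiting reagent.
theoretical n(G) = (2/4) × 355.8 = 177.9 mol → 106500 g
% yield = 53300 / 106500 × 100 = 50.05 %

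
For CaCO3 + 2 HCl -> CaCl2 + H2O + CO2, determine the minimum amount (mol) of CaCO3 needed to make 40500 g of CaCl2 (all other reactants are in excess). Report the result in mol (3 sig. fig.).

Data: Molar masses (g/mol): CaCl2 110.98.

n(CaCl2) = 40500 / 110.98 = 364.9 mol
n(CaCO3) = (1/1) × 364.9 = 364.9 mol

365 mol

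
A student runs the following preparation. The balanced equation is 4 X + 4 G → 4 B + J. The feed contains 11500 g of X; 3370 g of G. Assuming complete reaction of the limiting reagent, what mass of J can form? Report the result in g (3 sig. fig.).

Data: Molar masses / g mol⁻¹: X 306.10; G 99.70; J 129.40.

n(X) = 11500 / 306.10 = 37.57 mol
n(G) = 3370 / 99.70 = 33.80 mol
n/ν for X = 37.57/4 = 9.393
n/ν for G = 33.80/4 = 8.450
Smallest n/ν is G → limiting reagent.
n(J) = (1/4) × 33.80 = 8.450 mol
mass = 8.450 × 129.40 = 1093 g

1090 g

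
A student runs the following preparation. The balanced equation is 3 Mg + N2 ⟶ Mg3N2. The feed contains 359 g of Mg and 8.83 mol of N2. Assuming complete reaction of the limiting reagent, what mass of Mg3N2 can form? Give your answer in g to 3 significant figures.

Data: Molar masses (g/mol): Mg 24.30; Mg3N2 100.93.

497 g

n(Mg) = 359.0 / 24.30 = 14.77 mol
n(N2) = 8.830 mol
n/ν → Mg: 4.923, N2: 8.830; Mg is limiting.
n(Mg3N2) = (1/3) × 14.77 = 4.923 mol
mass = 4.923 × 100.93 = 496.9 g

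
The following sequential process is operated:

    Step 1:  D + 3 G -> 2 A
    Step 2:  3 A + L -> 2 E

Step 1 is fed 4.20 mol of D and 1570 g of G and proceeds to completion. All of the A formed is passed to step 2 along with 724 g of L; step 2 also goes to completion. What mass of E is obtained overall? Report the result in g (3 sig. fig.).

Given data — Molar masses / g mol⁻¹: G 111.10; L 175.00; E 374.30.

Step 1:
n(D) = 4.200 mol
n(G) = 1570 / 111.10 = 14.13 mol
n/ν for D = 4.200/1 = 4.200
n/ν for G = 14.13/3 = 4.710
Smallest n/ν is D → limiting reagent.
n(A) produced = (2/1) × 4.200 = 8.400 mol
Step 2:
n(A) available = 8.400 mol
n(L) = 724.0 / 175.00 = 4.137 mol
n/ν for A = 8.400/3 = 2.800
n/ν for L = 4.137/1 = 4.137
Smallest n/ν is A → limiting reagent.
n(E) = (2/3) × 8.400 = 5.600 mol
mass = 5.600 × 374.30 = 2096 g

2100 g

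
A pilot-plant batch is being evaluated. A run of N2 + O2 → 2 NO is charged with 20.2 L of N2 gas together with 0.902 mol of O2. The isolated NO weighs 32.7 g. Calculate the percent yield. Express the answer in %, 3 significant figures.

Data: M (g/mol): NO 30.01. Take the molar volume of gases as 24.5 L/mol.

n(N2) = 20.20 / 24.5 = 0.8245 mol
n(O2) = 0.9020 mol
n/ν for N2 = 0.8245/1 = 0.8245
n/ν for O2 = 0.9020/1 = 0.9020
Smallest n/ν is N2 → limiting reagent.
theoretical n(NO) = (2/1) × 0.8245 = 1.649 mol → 49.49 g
% yield = 32.7 / 49.49 × 100 = 66.07 %

66.1 %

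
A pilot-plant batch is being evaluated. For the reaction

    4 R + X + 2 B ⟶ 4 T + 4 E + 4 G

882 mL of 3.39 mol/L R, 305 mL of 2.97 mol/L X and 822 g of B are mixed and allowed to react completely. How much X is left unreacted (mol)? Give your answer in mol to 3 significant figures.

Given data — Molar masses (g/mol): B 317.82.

n(R) = 3.39 × 882.0/1000 = 2.990 mol
n(X) = 2.97 × 305.0/1000 = 0.9059 mol
n(B) = 822.0 / 317.82 = 2.586 mol
n/ν for R = 2.990/4 = 0.7475
n/ν for X = 0.9059/1 = 0.9059
n/ν for B = 2.586/2 = 1.293
Smallest n/ν is R → limiting reagent.
X consumed = (1/4) × 2.990 = 0.7475 mol
X remaining = 0.9059 − 0.7475 = 0.1584 mol

0.158 mol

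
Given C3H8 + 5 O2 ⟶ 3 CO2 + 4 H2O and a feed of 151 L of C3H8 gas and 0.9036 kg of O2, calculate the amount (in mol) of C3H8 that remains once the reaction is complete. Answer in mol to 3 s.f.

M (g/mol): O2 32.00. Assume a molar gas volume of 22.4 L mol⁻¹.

1.09 mol

n(C3H8) = 151.0 / 22.4 = 6.741 mol
n(O2) = 0.9036×1000 / 32.00 = 28.24 mol
n/ν → C3H8: 6.741, O2: 5.648; O2 is limiting.
C3H8 consumed = (1/5) × 28.24 = 5.648 mol
C3H8 remaining = 6.741 − 5.648 = 1.093 mol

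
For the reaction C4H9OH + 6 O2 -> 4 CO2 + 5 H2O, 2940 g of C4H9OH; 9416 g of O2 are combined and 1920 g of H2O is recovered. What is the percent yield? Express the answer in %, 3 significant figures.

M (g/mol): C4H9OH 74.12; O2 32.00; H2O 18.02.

n(C4H9OH) = 2940 / 74.12 = 39.67 mol
n(O2) = 9416 / 32.00 = 294.3 mol
n/ν for C4H9OH = 39.67/1 = 39.67
n/ν for O2 = 294.3/6 = 49.05
Smallest n/ν is C4H9OH → limiting reagent.
theoretical n(H2O) = (5/1) × 39.67 = 198.4 mol → 3575 g
% yield = 1920 / 3575 × 100 = 53.71 %

53.7 %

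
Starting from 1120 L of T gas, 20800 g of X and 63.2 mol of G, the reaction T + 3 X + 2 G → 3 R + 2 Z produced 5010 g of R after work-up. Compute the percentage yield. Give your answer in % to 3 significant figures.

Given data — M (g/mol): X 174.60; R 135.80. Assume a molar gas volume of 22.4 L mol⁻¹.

n(T) = 1120 / 22.4 = 50.00 mol
n(X) = 20800 / 174.60 = 119.1 mol
n(G) = 63.20 mol
n/ν for T = 50.00/1 = 50.00
n/ν for X = 119.1/3 = 39.70
n/ν for G = 63.20/2 = 31.60
Smallest n/ν is G → limiting reagent.
theoretical n(R) = (3/2) × 63.20 = 94.80 mol → 12870 g
% yield = 5010 / 12870 × 100 = 38.93 %

38.9 %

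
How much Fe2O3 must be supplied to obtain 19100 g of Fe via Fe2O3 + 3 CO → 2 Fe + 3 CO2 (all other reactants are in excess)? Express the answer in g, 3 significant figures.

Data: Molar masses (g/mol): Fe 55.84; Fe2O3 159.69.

n(Fe) = 19100 / 55.84 = 342.0 mol
n(Fe2O3) = (1/2) × 342.0 = 171.0 mol
mass = 171.0 × 159.69 = 27310 g

27300 g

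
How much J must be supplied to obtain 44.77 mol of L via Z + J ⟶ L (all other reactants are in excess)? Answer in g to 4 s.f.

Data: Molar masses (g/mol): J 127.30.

5699 g

n(L) = 44.77 mol
n(J) = (1/1) × 44.77 = 44.77 mol
mass = 44.77 × 127.30 = 5699 g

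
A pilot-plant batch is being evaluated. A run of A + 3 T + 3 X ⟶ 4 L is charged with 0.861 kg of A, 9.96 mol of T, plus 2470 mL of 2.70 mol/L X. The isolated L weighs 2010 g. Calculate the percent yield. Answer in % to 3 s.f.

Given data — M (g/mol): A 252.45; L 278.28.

81.2 %

n(A) = 0.8610×1000 / 252.45 = 3.411 mol
n(T) = 9.960 mol
n(X) = 2.70 × 2470/1000 = 6.669 mol
n/ν for A = 3.411/1 = 3.411
n/ν for T = 9.960/3 = 3.320
n/ν for X = 6.669/3 = 2.223
Smallest n/ν is X → limiting reagent.
theoretical n(L) = (4/3) × 6.669 = 8.892 mol → 2474 g
% yield = 2010 / 2474 × 100 = 81.24 %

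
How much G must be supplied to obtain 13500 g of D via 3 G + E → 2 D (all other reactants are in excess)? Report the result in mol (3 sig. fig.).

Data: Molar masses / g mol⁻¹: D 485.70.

n(D) = 13500 / 485.70 = 27.79 mol
n(G) = (3/2) × 27.79 = 41.69 mol

41.7 mol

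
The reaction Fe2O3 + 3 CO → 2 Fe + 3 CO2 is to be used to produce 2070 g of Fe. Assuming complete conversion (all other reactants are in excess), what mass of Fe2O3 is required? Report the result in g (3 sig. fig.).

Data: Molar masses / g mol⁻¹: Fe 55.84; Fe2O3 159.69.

n(Fe) = 2070 / 55.84 = 37.07 mol
n(Fe2O3) = (1/2) × 37.07 = 18.54 mol
mass = 18.54 × 159.69 = 2961 g

2960 g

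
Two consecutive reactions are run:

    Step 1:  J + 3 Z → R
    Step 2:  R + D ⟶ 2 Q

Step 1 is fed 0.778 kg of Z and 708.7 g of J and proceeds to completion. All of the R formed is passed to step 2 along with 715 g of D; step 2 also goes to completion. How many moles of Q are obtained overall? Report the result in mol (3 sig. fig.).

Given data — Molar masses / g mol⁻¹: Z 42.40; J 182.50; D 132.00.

Step 1:
n(Z) = 0.7780×1000 / 42.40 = 18.35 mol
n(J) = 708.7 / 182.50 = 3.883 mol
n/ν → Z: 6.117, J: 3.883; J is limiting.
n(R) produced = (1/1) × 3.883 = 3.883 mol
Step 2:
n(R) available = 3.883 mol
n(D) = 715.0 / 132.00 = 5.417 mol
n/ν → R: 3.883, D: 5.417; R is limiting.
n(Q) = (2/1) × 3.883 = 7.766 mol

7.77 mol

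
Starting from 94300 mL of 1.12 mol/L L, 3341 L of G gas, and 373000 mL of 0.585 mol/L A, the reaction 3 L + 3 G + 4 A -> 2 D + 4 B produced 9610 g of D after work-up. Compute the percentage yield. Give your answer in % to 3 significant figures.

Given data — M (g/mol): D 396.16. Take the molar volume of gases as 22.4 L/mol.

n(L) = 1.12 × 94300/1000 = 105.6 mol
n(G) = 3341 / 22.4 = 149.2 mol
n(A) = 0.585 × 373000/1000 = 218.2 mol
n/ν → L: 35.20, G: 49.73, A: 54.55; L is limiting.
theoretical n(D) = (2/3) × 105.6 = 70.40 mol → 27890 g
% yield = 9610 / 27890 × 100 = 34.46 %

34.5 %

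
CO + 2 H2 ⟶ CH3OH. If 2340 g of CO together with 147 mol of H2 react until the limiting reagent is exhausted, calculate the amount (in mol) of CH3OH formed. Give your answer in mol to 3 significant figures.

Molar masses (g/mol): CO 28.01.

n(CO) = 2340 / 28.01 = 83.54 mol
n(H2) = 147.0 mol
n/ν for CO = 83.54/1 = 83.54
n/ν for H2 = 147.0/2 = 73.50
Smallest n/ν is H2 → limiting reagent.
n(CH3OH) = (1/2) × 147.0 = 73.50 mol

73.5 mol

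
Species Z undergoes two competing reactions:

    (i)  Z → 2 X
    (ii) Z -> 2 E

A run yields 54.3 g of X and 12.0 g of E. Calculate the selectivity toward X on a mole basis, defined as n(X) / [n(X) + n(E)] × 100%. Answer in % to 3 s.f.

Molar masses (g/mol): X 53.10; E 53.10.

n(X) = 54.3 / 53.10 = 1.023 mol
n(E) = 12.0 / 53.10 = 0.2260 mol
selectivity = 1.023/(1.023+0.2260) × 100 = 81.91 %

81.9 %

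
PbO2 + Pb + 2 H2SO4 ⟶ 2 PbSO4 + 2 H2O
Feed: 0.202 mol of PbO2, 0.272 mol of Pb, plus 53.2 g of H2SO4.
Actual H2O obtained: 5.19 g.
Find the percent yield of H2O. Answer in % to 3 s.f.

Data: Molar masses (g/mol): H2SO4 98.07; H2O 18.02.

n(PbO2) = 0.2020 mol
n(Pb) = 0.2720 mol
n(H2SO4) = 53.20 / 98.07 = 0.5425 mol
n/ν for PbO2 = 0.2020/1 = 0.2020
n/ν for Pb = 0.2720/1 = 0.2720
n/ν for H2SO4 = 0.5425/2 = 0.2713
Smallest n/ν is PbO2 → limiting reagent.
theoretical n(H2O) = (2/1) × 0.2020 = 0.4040 mol → 7.280 g
% yield = 5.19 / 7.280 × 100 = 71.29 %

71.3 %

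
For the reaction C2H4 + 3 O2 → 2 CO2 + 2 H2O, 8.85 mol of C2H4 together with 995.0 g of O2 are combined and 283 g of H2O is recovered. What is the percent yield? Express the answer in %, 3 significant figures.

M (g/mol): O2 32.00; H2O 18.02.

88.7 %

n(C2H4) = 8.850 mol
n(O2) = 995.0 / 32.00 = 31.09 mol
n/ν for C2H4 = 8.850/1 = 8.850
n/ν for O2 = 31.09/3 = 10.36
Smallest n/ν is C2H4 → limiting reagent.
theoretical n(H2O) = (2/1) × 8.850 = 17.70 mol → 319.0 g
% yield = 283 / 319.0 × 100 = 88.71 %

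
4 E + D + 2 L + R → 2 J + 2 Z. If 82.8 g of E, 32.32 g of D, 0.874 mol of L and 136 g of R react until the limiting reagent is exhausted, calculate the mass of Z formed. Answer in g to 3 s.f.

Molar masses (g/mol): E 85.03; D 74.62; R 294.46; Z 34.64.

16.9 g

n(E) = 82.80 / 85.03 = 0.9738 mol
n(D) = 32.32 / 74.62 = 0.4331 mol
n(L) = 0.8740 mol
n(R) = 136.0 / 294.46 = 0.4619 mol
n/ν for E = 0.9738/4 = 0.2435
n/ν for D = 0.4331/1 = 0.4331
n/ν for L = 0.8740/2 = 0.4370
n/ν for R = 0.4619/1 = 0.4619
Smallest n/ν is E → limiting reagent.
n(Z) = (2/4) × 0.9738 = 0.4869 mol
mass = 0.4869 × 34.64 = 16.87 g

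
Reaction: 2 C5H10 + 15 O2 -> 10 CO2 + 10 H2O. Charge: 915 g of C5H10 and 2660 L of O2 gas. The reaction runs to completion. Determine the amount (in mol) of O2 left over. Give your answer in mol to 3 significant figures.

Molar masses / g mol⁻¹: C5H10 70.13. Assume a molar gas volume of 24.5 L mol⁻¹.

n(C5H10) = 915.0 / 70.13 = 13.05 mol
n(O2) = 2660 / 24.5 = 108.6 mol
n/ν → C5H10: 6.525, O2: 7.240; C5H10 is limiting.
O2 consumed = (15/2) × 13.05 = 97.88 mol
O2 remaining = 108.6 − 97.88 = 10.72 mol

10.7 mol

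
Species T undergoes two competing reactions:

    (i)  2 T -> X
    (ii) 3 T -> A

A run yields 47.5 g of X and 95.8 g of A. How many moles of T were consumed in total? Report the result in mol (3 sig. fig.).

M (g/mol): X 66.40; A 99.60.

4.32 mol

n(X) = 47.5 / 66.40 = 0.7154 mol
n(A) = 95.8 / 99.60 = 0.9618 mol
n(T) via (i) = (2/1)×0.7154 = 1.431 mol
n(T) via (ii) = (3/1)×0.9618 = 2.885 mol
total n(T) = 1.431 + 2.885 = 4.316 mol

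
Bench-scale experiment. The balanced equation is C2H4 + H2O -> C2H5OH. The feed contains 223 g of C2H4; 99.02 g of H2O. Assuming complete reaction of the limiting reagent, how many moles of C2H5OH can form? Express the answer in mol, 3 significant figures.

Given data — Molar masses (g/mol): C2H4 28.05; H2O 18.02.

n(C2H4) = 223.0 / 28.05 = 7.950 mol
n(H2O) = 99.02 / 18.02 = 5.495 mol
n/ν → C2H4: 7.950, H2O: 5.495; H2O is limiting.
n(C2H5OH) = (1/1) × 5.495 = 5.495 mol

5.50 mol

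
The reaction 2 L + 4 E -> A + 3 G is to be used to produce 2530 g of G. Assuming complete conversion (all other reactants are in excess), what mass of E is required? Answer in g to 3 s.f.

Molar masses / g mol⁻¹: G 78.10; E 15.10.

n(G) = 2530 / 78.10 = 32.39 mol
n(E) = (4/3) × 32.39 = 43.19 mol
mass = 43.19 × 15.10 = 652.2 g

652 g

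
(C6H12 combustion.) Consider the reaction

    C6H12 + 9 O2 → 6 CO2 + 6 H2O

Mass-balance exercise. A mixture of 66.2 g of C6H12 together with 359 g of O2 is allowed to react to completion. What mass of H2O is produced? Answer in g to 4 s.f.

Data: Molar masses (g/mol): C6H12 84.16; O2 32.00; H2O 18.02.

n(C6H12) = 66.20 / 84.16 = 0.7866 mol
n(O2) = 359.0 / 32.00 = 11.22 mol
n/ν for C6H12 = 0.7866/1 = 0.7866
n/ν for O2 = 11.22/9 = 1.247
Smallest n/ν is C6H12 → limiting reagent.
n(H2O) = (6/1) × 0.7866 = 4.720 mol
mass = 4.720 × 18.02 = 85.05 g

85.05 g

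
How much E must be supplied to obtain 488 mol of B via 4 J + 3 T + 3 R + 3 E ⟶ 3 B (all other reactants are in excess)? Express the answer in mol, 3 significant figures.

488 mol

n(B) = 488.0 mol
n(E) = (3/3) × 488.0 = 488.0 mol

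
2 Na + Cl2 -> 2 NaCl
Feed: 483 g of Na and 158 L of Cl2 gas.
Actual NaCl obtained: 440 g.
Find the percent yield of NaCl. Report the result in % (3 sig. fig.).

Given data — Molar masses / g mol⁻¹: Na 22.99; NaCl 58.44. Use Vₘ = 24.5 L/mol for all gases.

58.4 %

n(Na) = 483.0 / 22.99 = 21.01 mol
n(Cl2) = 158.0 / 24.5 = 6.449 mol
n/ν → Na: 10.51, Cl2: 6.449; Cl2 is limiting.
theoretical n(NaCl) = (2/1) × 6.449 = 12.90 mol → 753.9 g
% yield = 440 / 753.9 × 100 = 58.36 %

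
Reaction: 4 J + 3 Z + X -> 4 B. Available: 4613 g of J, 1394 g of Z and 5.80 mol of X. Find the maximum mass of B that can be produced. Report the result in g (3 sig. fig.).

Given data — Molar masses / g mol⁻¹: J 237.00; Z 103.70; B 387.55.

n(J) = 4613 / 237.00 = 19.46 mol
n(Z) = 1394 / 103.70 = 13.44 mol
n(X) = 5.800 mol
n/ν for J = 19.46/4 = 4.865
n/ν for Z = 13.44/3 = 4.480
n/ν for X = 5.800/1 = 5.800
Smallest n/ν is Z → limiting reagent.
n(B) = (4/3) × 13.44 = 17.92 mol
mass = 17.92 × 387.55 = 6945 g

6950 g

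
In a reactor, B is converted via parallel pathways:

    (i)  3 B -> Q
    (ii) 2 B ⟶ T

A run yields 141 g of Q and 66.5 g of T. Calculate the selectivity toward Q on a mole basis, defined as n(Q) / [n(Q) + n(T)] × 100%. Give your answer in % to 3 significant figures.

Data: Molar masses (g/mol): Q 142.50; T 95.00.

58.6 %

n(Q) = 141 / 142.50 = 0.9895 mol
n(T) = 66.5 / 95.00 = 0.7000 mol
selectivity = 0.9895/(0.9895+0.7000) × 100 = 58.57 %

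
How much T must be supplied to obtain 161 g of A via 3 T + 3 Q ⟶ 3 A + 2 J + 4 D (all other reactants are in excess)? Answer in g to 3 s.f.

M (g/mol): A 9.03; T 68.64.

n(A) = 161 / 9.03 = 17.83 mol
n(T) = (3/3) × 17.83 = 17.83 mol
mass = 17.83 × 68.64 = 1224 g

1220 g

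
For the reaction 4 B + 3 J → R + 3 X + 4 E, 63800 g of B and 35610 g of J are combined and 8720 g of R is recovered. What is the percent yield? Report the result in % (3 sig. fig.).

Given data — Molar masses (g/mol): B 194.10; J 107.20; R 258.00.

n(B) = 63800 / 194.10 = 328.7 mol
n(J) = 35610 / 107.20 = 332.2 mol
n/ν → B: 82.18, J: 110.7; B is limiting.
theoretical n(R) = (1/4) × 328.7 = 82.18 mol → 21200 g
% yield = 8720 / 21200 × 100 = 41.13 %

41.1 %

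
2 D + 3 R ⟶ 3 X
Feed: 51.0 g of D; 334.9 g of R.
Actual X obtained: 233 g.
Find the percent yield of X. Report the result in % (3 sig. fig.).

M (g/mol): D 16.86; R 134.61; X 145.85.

n(D) = 51.00 / 16.86 = 3.025 mol
n(R) = 334.9 / 134.61 = 2.488 mol
n/ν → D: 1.513, R: 0.8293; R is limiting.
theoretical n(X) = (3/3) × 2.488 = 2.488 mol → 362.9 g
% yield = 233 / 362.9 × 100 = 64.21 %

64.2 %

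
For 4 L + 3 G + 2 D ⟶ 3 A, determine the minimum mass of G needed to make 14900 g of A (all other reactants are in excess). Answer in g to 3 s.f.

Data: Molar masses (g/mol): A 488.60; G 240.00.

7320 g

n(A) = 14900 / 488.60 = 30.50 mol
n(G) = (3/3) × 30.50 = 30.50 mol
mass = 30.50 × 240.00 = 7320 g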